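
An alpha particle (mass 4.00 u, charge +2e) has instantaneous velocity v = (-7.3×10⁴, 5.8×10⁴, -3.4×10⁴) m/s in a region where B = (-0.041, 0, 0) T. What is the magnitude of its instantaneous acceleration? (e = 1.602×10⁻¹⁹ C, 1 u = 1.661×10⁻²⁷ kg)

|a| ≈ 1.33×10¹¹ m/s²

v×B = (0, 1390, 2380) N/C.
F = q v×B = (3.204×10⁻¹⁹ C)·(0, 1390, 2380) = (0, 4.47×10⁻¹⁶, 7.62×10⁻¹⁶) N.
|a| = |F|/m = 8.832×10⁻¹⁶/6.644×10⁻²⁷ ≈ 1.33×10¹¹ m/s².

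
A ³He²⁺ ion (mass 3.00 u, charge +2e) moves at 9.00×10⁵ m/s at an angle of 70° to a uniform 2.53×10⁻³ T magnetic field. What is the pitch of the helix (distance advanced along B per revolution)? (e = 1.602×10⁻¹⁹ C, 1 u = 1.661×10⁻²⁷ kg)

p ≈ 11.9 m

v∥ = v cosθ = 9.00×10⁵·cos70° ≈ 3.078×10⁵ m/s.
T = 2πm/(|q|B) = 2π(4.983×10⁻²⁷)/((3.204×10⁻¹⁹)(2.53×10⁻³)) ≈ 3.862×10⁻⁵ s.
pitch = v∥ T = (3.078×10⁵)(3.862×10⁻⁵) ≈ 11.9 m.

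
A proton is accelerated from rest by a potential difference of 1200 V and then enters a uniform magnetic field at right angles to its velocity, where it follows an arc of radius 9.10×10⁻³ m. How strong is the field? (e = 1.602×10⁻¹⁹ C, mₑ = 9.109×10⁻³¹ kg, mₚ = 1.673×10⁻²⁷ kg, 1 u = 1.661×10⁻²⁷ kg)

v = √(2|q|V/m) = √(2·1.602×10⁻¹⁹·1200/1.673×10⁻²⁷) ≈ 4.794×10⁵ m/s.
B = mv/(|q|r) = (1.673×10⁻²⁷)(4.794×10⁵)/((1.602×10⁻¹⁹)(9.10×10⁻³)) ≈ 0.550 T.

B ≈ 0.550 T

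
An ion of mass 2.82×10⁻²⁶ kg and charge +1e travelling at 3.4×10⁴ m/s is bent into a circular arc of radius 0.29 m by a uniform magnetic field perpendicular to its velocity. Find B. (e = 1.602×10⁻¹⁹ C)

B ≈ 0.021 T

From |q|vB = mv²/r, B = mv/(|q|r).
B = (2.82×10⁻²⁶)(3.4×10⁴)/((1.602×10⁻¹⁹)(0.29)) ≈ 0.021 T.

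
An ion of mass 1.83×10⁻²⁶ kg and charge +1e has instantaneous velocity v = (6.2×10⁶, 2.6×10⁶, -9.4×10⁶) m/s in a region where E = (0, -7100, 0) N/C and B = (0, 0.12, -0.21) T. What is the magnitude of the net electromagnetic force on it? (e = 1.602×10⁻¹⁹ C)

v×B = (5.82×10⁵, 1.30×10⁶, 7.44×10⁵) N/C.
E + v×B = (5.82×10⁵, 1.29×10⁶, 7.44×10⁵) N/C.
F = q(E + v×B) = (1.602×10⁻¹⁹ C)·(5.82×10⁵, 1.29×10⁶, 7.44×10⁵) = (9.32×10⁻¹⁴, 2.07×10⁻¹³, 1.19×10⁻¹³) N.
|F| = 2.57×10⁻¹³ N.

|F| ≈ 2.57×10⁻¹³ N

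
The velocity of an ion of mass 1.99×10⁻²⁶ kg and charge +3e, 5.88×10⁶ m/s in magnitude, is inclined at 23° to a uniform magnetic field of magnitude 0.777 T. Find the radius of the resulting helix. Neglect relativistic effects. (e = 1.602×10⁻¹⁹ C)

v⊥ = v sinθ = 5.88×10⁶·sin23° ≈ 2.297×10⁶ m/s.
r = m v⊥/(|q|B) = (1.99×10⁻²⁶)(2.297×10⁶)/((4.806×10⁻¹⁹)(0.777)) ≈ 0.122 m.

r ≈ 0.122 m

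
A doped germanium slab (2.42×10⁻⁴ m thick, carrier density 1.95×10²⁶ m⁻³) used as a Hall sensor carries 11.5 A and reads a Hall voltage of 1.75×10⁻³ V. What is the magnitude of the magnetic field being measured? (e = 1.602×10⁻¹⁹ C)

From V_H = IB/(n e t), B = V_H n e t / I.
B = (1.75×10⁻³)(1.95×10²⁶)(1.602×10⁻¹⁹)(2.42×10⁻⁴)/11.5 ≈ 1.15 T.

B ≈ 1.15 T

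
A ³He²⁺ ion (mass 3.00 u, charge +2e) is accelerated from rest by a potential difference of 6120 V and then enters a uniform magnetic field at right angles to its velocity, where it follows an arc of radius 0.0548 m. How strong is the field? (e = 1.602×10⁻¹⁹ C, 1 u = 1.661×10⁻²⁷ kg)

v = √(2|q|V/m) = √(2·3.204×10⁻¹⁹·6120/4.983×10⁻²⁷) ≈ 8.871×10⁵ m/s.
B = mv/(|q|r) = (4.983×10⁻²⁷)(8.871×10⁵)/((3.204×10⁻¹⁹)(0.0548)) ≈ 0.252 T.

B ≈ 0.252 T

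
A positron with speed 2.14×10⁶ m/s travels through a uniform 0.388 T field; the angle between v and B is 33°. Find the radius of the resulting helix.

v⊥ = v sinθ = 2.14×10⁶·sin33° ≈ 1.166×10⁶ m/s.
r = m v⊥/(|q|B) = (9.109×10⁻³¹)(1.166×10⁶)/((1.602×10⁻¹⁹)(0.388)) ≈ 1.71×10⁻⁵ m.

r ≈ 1.71×10⁻⁵ m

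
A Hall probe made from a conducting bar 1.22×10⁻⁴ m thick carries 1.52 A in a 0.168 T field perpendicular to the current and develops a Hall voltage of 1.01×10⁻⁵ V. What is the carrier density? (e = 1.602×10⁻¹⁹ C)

From V_H = IB/(n e t), n = IB/(V_H e t).
n = (1.52)(0.168)/((1.01×10⁻⁵)(1.602×10⁻¹⁹)(1.22×10⁻⁴)) ≈ 1.29×10²⁷ m⁻³.

n ≈ 1.29×10²⁷ m⁻³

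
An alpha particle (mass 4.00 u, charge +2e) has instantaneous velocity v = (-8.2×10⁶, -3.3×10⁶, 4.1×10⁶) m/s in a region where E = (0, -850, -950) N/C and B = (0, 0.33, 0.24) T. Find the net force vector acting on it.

v×B = (-2.14×10⁶, 1.97×10⁶, -2.71×10⁶) N/C.
E + v×B = (-2.14×10⁶, 1.97×10⁶, -2.71×10⁶) N/C.
F = q(E + v×B) = (3.204×10⁻¹⁹ C)·(-2.14×10⁶, 1.97×10⁶, -2.71×10⁶) = (-6.87×10⁻¹³, 6.30×10⁻¹³, -8.67×10⁻¹³) N.

F ≈ (-6.87×10⁻¹³, 6.30×10⁻¹³, -8.67×10⁻¹³) N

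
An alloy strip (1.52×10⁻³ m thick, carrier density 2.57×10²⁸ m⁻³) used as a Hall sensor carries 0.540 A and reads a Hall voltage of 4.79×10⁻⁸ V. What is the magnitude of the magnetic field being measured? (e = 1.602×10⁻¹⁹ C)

From V_H = IB/(n e t), B = V_H n e t / I.
B = (4.79×10⁻⁸)(2.57×10²⁸)(1.602×10⁻¹⁹)(1.52×10⁻³)/0.540 ≈ 0.555 T.

B ≈ 0.555 T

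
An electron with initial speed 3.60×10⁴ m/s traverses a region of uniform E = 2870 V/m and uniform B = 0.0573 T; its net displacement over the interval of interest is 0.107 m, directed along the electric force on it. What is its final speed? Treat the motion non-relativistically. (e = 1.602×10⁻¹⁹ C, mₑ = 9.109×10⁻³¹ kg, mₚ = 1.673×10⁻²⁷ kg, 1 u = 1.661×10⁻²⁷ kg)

v_f ≈ 1.04×10⁷ m/s

B does no work; ΔKE = |q|E d.
½mv_f² = ½mv₀² + |q|Ed = ½(9.109×10⁻³¹)(3.60×10⁴)² + (1.602×10⁻¹⁹)(2870)(0.107) ≈ 5.903×10⁻²² J + 4.920×10⁻¹⁷ J ≈ 4.920×10⁻¹⁷ J.
v_f = √(2·4.920×10⁻¹⁷/9.109×10⁻³¹) ≈ 1.04×10⁷ m/s.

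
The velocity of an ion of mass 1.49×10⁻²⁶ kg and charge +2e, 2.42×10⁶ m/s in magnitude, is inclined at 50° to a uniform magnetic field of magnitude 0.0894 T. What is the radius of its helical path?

r ≈ 0.964 m

v⊥ = v sinθ = 2.42×10⁶·sin50° ≈ 1.854×10⁶ m/s.
r = m v⊥/(|q|B) = (1.49×10⁻²⁶)(1.854×10⁶)/((3.204×10⁻¹⁹)(0.0894)) ≈ 0.964 m.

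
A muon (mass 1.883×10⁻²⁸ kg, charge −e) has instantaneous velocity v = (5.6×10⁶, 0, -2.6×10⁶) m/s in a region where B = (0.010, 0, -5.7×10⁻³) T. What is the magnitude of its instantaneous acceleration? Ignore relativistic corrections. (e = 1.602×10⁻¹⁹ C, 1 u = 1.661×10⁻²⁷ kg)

|a| ≈ 5.04×10¹² m/s²

v×B = (0, 5920, 0) N/C.
F = q v×B = (−1.602×10⁻¹⁹ C)·(0, 5920, 0) = (0, -9.48×10⁻¹⁶, 0) N.
|a| = |F|/m = 9.484×10⁻¹⁶/1.883×10⁻²⁸ ≈ 5.04×10¹² m/s².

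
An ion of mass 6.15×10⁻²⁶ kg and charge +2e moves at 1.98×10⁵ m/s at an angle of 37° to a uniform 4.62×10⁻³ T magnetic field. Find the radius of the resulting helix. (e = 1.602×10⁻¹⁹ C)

v⊥ = v sinθ = 1.98×10⁵·sin37° ≈ 1.192×10⁵ m/s.
r = m v⊥/(|q|B) = (6.15×10⁻²⁶)(1.192×10⁵)/((3.204×10⁻¹⁹)(4.62×10⁻³)) ≈ 4.95 m.

r ≈ 4.95 m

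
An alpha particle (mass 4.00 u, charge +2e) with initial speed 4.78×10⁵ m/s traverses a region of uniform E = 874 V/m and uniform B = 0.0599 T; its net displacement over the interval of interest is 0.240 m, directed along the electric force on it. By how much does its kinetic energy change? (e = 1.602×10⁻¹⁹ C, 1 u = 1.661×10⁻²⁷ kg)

ΔKE ≈ 6.72×10⁻¹⁷ J

The magnetic force is always ⟂ v and does no work; only the electric force changes KE.
ΔKE = F_E · d = |q|E d = (3.204×10⁻¹⁹)(874)(0.240) ≈ 6.72×10⁻¹⁷ J.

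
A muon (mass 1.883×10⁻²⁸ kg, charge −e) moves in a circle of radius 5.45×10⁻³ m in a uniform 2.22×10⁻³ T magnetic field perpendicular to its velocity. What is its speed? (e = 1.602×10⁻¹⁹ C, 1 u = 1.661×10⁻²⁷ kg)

v ≈ 1.03×10⁴ m/s

From |q|vB = mv²/r, v = |q|Br/m.
v = (1.602×10⁻¹⁹)(2.22×10⁻³)(5.45×10⁻³)/1.883×10⁻²⁸ ≈ 1.03×10⁴ m/s.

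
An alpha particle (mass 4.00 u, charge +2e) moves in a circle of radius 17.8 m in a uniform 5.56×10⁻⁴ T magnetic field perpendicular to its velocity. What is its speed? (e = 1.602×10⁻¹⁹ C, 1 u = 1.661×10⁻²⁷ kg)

From |q|vB = mv²/r, v = |q|Br/m.
v = (3.204×10⁻¹⁹)(5.56×10⁻⁴)(17.8)/6.644×10⁻²⁷ ≈ 4.77×10⁵ m/s.

v ≈ 4.77×10⁵ m/s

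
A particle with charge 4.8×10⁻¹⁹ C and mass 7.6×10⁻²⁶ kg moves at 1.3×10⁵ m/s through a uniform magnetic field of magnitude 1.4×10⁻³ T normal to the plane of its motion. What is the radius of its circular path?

r ≈ 15 m

The magnetic force provides the centripetal force: |q|vB = mv²/r.
r = mv/(|q|B) = (7.6×10⁻²⁶)(1.3×10⁵)/((4.8×10⁻¹⁹)(1.4×10⁻³)) ≈ 15 m.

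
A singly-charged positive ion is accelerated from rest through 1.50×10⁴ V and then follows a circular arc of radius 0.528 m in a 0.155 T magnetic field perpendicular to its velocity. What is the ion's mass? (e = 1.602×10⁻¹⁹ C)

Combine |q|V = ½mv² and r = mv/(|q|B): eliminate v to get m = qB²r²/(2V).
m = (1.602×10⁻¹⁹)(0.155)²(0.528)²/(2·1.50×10⁴) ≈ 3.58×10⁻²⁶ kg.

m ≈ 3.58×10⁻²⁶ kg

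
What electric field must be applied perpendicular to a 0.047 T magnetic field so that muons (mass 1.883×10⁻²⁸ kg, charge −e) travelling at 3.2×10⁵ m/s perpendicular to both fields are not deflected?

For straight-line motion qE = qvB, so E = vB.
E = 3.2×10⁵ × 0.047 = 1.5×10⁴ V/m.

E = 1.5×10⁴ V/m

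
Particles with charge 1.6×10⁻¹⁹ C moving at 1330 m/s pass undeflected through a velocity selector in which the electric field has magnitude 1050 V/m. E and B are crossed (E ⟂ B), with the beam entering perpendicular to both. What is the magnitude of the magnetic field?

B = 0.789 T

Balance of forces in the selector: qE = qvB ⇒ B = E/v.
B = 1050/1330 = 0.789 T.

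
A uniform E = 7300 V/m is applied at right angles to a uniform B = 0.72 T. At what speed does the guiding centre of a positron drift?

v_d ≈ 1.0×10⁴ m/s

The steady drift has the magnetic force balancing the electric force, so v_d = E/B.
v_d = 7300/0.72 = 1.0×10⁴ m/s.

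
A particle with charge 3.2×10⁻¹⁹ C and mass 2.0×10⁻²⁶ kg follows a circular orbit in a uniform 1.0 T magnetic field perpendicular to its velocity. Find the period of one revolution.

The cyclotron period depends only on m, q, B: T = 2πm/(|q|B).
T = 2π(2.0×10⁻²⁶)/((3.2×10⁻¹⁹)(1.0)) ≈ 3.9×10⁻⁷ s.

T ≈ 3.9×10⁻⁷ s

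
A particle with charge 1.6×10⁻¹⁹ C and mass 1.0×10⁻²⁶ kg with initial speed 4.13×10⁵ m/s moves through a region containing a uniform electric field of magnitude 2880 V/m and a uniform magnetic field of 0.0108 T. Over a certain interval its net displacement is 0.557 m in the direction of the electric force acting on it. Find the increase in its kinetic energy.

ΔKE ≈ 2.57×10⁻¹⁶ J

The magnetic force is always ⟂ v and does no work; only the electric force changes KE.
ΔKE = F_E · d = |q|E d = (1.6×10⁻¹⁹)(2880)(0.557) ≈ 2.57×10⁻¹⁶ J.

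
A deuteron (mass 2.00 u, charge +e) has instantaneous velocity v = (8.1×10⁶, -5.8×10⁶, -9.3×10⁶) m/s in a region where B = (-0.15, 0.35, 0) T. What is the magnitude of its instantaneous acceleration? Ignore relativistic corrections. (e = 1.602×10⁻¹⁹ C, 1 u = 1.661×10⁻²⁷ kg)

|a| ≈ 1.95×10¹⁴ m/s²

v×B = (3.26×10⁶, 1.40×10⁶, 1.96×10⁶) N/C.
F = q v×B = (1.602×10⁻¹⁹ C)·(3.26×10⁶, 1.40×10⁶, 1.96×10⁶) = (5.21×10⁻¹³, 2.23×10⁻¹³, 3.15×10⁻¹³) N.
|a| = |F|/m = 6.488×10⁻¹³/3.322×10⁻²⁷ ≈ 1.95×10¹⁴ m/s².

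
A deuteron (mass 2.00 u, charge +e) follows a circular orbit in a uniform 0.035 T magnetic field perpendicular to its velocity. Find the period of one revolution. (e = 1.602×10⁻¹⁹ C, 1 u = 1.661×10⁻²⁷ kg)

T ≈ 3.7×10⁻⁶ s

The cyclotron period depends only on m, q, B: T = 2πm/(|q|B).
T = 2π(3.322×10⁻²⁷)/((1.602×10⁻¹⁹)(0.035)) ≈ 3.7×10⁻⁶ s.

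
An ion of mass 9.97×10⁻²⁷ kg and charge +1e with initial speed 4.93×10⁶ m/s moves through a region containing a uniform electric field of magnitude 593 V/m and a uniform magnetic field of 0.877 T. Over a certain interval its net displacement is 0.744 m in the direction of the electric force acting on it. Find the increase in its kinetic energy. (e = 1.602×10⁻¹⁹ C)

ΔKE ≈ 7.07×10⁻¹⁷ J

The magnetic force is always ⟂ v and does no work; only the electric force changes KE.
ΔKE = F_E · d = |q|E d = (1.602×10⁻¹⁹)(593)(0.744) ≈ 7.07×10⁻¹⁷ J.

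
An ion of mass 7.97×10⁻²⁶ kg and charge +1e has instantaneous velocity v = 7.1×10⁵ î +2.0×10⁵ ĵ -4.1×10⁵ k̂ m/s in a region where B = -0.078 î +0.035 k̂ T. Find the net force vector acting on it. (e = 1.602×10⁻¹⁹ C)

v×B = (7000, 7130, 1.56×10⁴) N/C.
F = q v×B = (1.602×10⁻¹⁹ C)·(7000, 7130, 1.56×10⁴) = (1.12×10⁻¹⁵, 1.14×10⁻¹⁵, 2.50×10⁻¹⁵) N.

F ≈ (1.12×10⁻¹⁵, 1.14×10⁻¹⁵, 2.50×10⁻¹⁵) N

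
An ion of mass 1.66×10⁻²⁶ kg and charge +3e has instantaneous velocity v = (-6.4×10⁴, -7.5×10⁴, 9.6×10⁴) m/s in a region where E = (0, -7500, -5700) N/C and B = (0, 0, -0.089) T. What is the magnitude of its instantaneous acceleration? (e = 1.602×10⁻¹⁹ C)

|a| ≈ 4.59×10¹¹ m/s²

v×B = (6680, -5700, 0) N/C.
E + v×B = (6680, -1.32×10⁴, -5700) N/C.
F = q(E + v×B) = (4.806×10⁻¹⁹ C)·(6680, -1.32×10⁴, -5700) = (3.21×10⁻¹⁵, -6.34×10⁻¹⁵, -2.74×10⁻¹⁵) N.
|a| = |F|/m = 7.617×10⁻¹⁵/1.66×10⁻²⁶ ≈ 4.59×10¹¹ m/s².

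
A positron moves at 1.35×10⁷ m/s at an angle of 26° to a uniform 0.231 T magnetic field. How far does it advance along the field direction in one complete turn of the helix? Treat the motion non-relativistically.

v∥ = v cosθ = 1.35×10⁷·cos26° ≈ 1.213×10⁷ m/s.
T = 2πm/(|q|B) = 2π(9.109×10⁻³¹)/((1.602×10⁻¹⁹)(0.231)) ≈ 1.547×10⁻¹⁰ s.
pitch = v∥ T = (1.213×10⁷)(1.547×10⁻¹⁰) ≈ 1.88×10⁻³ m.

p ≈ 1.88×10⁻³ m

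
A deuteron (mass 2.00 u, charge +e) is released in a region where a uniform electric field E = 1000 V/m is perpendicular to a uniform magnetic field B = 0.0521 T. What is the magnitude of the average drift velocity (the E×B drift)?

The E×B drift speed is v_d = E/B.
v_d = 1000/0.0521 = 1.92×10⁴ m/s.

v_d ≈ 1.92×10⁴ m/s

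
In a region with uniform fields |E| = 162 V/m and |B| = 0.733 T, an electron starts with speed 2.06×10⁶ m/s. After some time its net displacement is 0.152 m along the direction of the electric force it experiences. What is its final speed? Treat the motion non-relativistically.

v_f ≈ 3.59×10⁶ m/s

B does no work; ΔKE = |q|E d.
½mv_f² = ½mv₀² + |q|Ed = ½(9.109×10⁻³¹)(2.06×10⁶)² + (1.602×10⁻¹⁹)(162)(0.152) ≈ 1.933×10⁻¹⁸ J + 3.945×10⁻¹⁸ J ≈ 5.878×10⁻¹⁸ J.
v_f = √(2·5.878×10⁻¹⁸/9.109×10⁻³¹) ≈ 3.59×10⁶ m/s.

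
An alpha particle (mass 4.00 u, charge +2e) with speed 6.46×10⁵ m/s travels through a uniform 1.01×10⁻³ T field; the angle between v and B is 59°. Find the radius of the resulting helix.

v⊥ = v sinθ = 6.46×10⁵·sin59° ≈ 5.537×10⁵ m/s.
r = m v⊥/(|q|B) = (6.644×10⁻²⁷)(5.537×10⁵)/((3.204×10⁻¹⁹)(1.01×10⁻³)) ≈ 11.4 m.

r ≈ 11.4 m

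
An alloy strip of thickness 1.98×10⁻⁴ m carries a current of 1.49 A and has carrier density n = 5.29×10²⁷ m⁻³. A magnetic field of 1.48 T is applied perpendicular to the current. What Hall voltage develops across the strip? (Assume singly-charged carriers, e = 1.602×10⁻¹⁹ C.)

V_H = IB/(n e t).
V_H = (1.49)(1.48)/((5.29×10²⁷)(1.602×10⁻¹⁹)(1.98×10⁻⁴)) ≈ 1.31×10⁻⁵ V.

V_H ≈ 1.31×10⁻⁵ V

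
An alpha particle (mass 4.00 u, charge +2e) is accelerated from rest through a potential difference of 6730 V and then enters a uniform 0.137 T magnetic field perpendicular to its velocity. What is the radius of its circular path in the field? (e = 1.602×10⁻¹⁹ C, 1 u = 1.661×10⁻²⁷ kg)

Acceleration: |q|V = ½mv² ⇒ v = √(2|q|V/m) = √(2·3.204×10⁻¹⁹·6730/6.644×10⁻²⁷) ≈ 8.057×10⁵ m/s.
In the field: r = mv/(|q|B) = (6.644×10⁻²⁷)(8.057×10⁵)/((3.204×10⁻¹⁹)(0.137)) ≈ 0.122 m.

r ≈ 0.122 m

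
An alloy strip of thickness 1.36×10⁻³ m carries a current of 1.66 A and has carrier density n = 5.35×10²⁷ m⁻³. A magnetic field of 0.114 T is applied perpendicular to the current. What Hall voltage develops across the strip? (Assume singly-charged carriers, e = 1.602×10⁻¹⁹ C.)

V_H = IB/(n e t).
V_H = (1.66)(0.114)/((5.35×10²⁷)(1.602×10⁻¹⁹)(1.36×10⁻³)) ≈ 1.62×10⁻⁷ V.

V_H ≈ 1.62×10⁻⁷ V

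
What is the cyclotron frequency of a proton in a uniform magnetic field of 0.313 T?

f = |q|B/(2πm).
f = (1.602×10⁻¹⁹)(0.313)/(2π·1.673×10⁻²⁷) ≈ 4.77×10⁶ Hz.

f ≈ 4.77×10⁶ Hz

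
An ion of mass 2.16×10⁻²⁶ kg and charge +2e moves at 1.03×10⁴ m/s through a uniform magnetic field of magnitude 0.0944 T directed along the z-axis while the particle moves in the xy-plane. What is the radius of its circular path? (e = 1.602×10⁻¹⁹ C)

The magnetic force provides the centripetal force: |q|vB = mv²/r.
r = mv/(|q|B) = (2.16×10⁻²⁶)(1.03×10⁴)/((3.204×10⁻¹⁹)(0.0944)) ≈ 7.36×10⁻³ m.

r ≈ 7.36×10⁻³ m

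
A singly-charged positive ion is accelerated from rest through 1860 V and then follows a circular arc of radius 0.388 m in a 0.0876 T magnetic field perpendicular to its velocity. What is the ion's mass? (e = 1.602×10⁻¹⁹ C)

m ≈ 4.97×10⁻²⁶ kg

Combine |q|V = ½mv² and r = mv/(|q|B): eliminate v to get m = qB²r²/(2V).
m = (1.602×10⁻¹⁹)(0.0876)²(0.388)²/(2·1860) ≈ 4.97×10⁻²⁶ kg.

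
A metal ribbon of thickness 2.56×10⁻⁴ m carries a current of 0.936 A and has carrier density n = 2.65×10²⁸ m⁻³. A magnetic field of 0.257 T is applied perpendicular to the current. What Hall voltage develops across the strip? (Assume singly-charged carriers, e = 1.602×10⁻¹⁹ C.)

V_H ≈ 2.21×10⁻⁷ V

V_H = IB/(n e t).
V_H = (0.936)(0.257)/((2.65×10²⁸)(1.602×10⁻¹⁹)(2.56×10⁻⁴)) ≈ 2.21×10⁻⁷ V.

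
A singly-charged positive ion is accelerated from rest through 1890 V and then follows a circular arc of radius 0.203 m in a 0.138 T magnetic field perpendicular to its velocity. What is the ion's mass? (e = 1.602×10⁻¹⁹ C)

m ≈ 3.33×10⁻²⁶ kg

Combine |q|V = ½mv² and r = mv/(|q|B): eliminate v to get m = qB²r²/(2V).
m = (1.602×10⁻¹⁹)(0.138)²(0.203)²/(2·1890) ≈ 3.33×10⁻²⁶ kg.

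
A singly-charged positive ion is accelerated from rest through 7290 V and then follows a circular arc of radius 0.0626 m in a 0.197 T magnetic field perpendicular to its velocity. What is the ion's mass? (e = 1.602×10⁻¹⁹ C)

Combine |q|V = ½mv² and r = mv/(|q|B): eliminate v to get m = qB²r²/(2V).
m = (1.602×10⁻¹⁹)(0.197)²(0.0626)²/(2·7290) ≈ 1.67×10⁻²⁷ kg.

m ≈ 1.67×10⁻²⁷ kg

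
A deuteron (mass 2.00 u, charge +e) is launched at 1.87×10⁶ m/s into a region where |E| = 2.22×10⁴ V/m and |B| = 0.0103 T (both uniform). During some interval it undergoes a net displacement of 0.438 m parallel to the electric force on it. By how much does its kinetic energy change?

ΔKE ≈ 1.56×10⁻¹⁵ J

The magnetic force is always ⟂ v and does no work; only the electric force changes KE.
ΔKE = F_E · d = |q|E d = (1.602×10⁻¹⁹)(2.22×10⁴)(0.438) ≈ 1.56×10⁻¹⁵ J.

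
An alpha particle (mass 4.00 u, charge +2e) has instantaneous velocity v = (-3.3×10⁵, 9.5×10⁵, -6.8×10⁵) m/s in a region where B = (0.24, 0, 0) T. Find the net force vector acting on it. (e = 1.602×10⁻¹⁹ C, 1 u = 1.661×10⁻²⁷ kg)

F ≈ (0, -5.23×10⁻¹⁴, -7.31×10⁻¹⁴) N

v×B = (0, -1.63×10⁵, -2.28×10⁵) N/C.
F = q v×B = (3.204×10⁻¹⁹ C)·(0, -1.63×10⁵, -2.28×10⁵) = (0, -5.23×10⁻¹⁴, -7.31×10⁻¹⁴) N.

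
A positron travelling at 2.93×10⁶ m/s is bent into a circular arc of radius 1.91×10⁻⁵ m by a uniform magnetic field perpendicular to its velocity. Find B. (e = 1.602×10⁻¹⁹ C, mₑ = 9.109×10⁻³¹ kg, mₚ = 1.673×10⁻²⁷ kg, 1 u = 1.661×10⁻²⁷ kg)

B ≈ 0.872 T

From |q|vB = mv²/r, B = mv/(|q|r).
B = (9.109×10⁻³¹)(2.93×10⁶)/((1.602×10⁻¹⁹)(1.91×10⁻⁵)) ≈ 0.872 T.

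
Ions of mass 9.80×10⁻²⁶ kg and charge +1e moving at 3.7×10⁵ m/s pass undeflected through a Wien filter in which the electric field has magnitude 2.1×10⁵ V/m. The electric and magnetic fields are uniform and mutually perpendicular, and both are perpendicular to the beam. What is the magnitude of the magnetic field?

B = 0.57 T

Balance of forces in the selector: qE = qvB ⇒ B = E/v.
B = 2.1×10⁵/3.7×10⁵ = 0.57 T.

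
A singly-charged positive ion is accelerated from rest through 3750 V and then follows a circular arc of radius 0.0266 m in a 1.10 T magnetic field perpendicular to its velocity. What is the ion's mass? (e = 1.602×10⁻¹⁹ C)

Combine |q|V = ½mv² and r = mv/(|q|B): eliminate v to get m = qB²r²/(2V).
m = (1.602×10⁻¹⁹)(1.10)²(0.0266)²/(2·3750) ≈ 1.83×10⁻²⁶ kg.

m ≈ 1.83×10⁻²⁶ kg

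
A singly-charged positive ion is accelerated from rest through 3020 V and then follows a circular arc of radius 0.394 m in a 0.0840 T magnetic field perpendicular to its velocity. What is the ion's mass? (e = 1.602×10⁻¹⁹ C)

m ≈ 2.91×10⁻²⁶ kg

Combine |q|V = ½mv² and r = mv/(|q|B): eliminate v to get m = qB²r²/(2V).
m = (1.602×10⁻¹⁹)(0.0840)²(0.394)²/(2·3020) ≈ 2.91×10⁻²⁶ kg.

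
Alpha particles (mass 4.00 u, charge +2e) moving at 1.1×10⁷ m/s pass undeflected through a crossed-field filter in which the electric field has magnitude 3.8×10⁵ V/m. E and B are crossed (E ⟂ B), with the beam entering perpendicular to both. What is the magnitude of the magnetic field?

Balance of forces in the selector: qE = qvB ⇒ B = E/v.
B = 3.8×10⁵/1.1×10⁷ = 0.035 T.

B = 0.035 T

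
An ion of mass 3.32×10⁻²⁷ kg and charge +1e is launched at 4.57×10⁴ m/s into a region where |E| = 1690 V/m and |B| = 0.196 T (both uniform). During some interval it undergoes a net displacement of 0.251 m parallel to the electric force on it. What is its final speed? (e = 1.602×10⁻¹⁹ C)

v_f ≈ 2.07×10⁵ m/s

B does no work; ΔKE = |q|E d.
½mv_f² = ½mv₀² + |q|Ed = ½(3.32×10⁻²⁷)(4.57×10⁴)² + (1.602×10⁻¹⁹)(1690)(0.251) ≈ 3.467×10⁻¹⁸ J + 6.796×10⁻¹⁷ J ≈ 7.142×10⁻¹⁷ J.
v_f = √(2·7.142×10⁻¹⁷/3.32×10⁻²⁷) ≈ 2.07×10⁵ m/s.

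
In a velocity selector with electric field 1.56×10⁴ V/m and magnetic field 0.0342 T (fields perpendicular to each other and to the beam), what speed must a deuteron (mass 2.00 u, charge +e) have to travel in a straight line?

v = 4.56×10⁵ m/s

Zero net Lorentz force requires |qE| = |q v×B|, i.e. E = vB.
v = E/B = 1.56×10⁴/0.0342 = 4.56×10⁵ m/s.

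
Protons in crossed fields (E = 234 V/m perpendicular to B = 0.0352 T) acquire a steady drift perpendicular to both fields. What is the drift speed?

v_d ≈ 6650 m/s

The steady drift has the magnetic force balancing the electric force, so v_d = E/B.
v_d = 234/0.0352 = 6650 m/s.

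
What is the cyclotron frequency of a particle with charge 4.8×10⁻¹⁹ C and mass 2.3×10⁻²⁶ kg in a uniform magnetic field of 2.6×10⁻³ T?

f ≈ 8600 Hz

f = |q|B/(2πm).
f = (4.8×10⁻¹⁹)(2.6×10⁻³)/(2π·2.3×10⁻²⁶) ≈ 8600 Hz.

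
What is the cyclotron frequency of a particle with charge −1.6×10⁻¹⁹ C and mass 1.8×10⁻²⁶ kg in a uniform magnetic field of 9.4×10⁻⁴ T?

f = |q|B/(2πm).
f = (1.6×10⁻¹⁹)(9.4×10⁻⁴)/(2π·1.8×10⁻²⁶) ≈ 1300 Hz.

f ≈ 1300 Hz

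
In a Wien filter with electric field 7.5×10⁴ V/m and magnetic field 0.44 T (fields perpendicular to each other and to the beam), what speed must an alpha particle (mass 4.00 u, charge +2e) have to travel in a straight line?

Zero net Lorentz force requires |qE| = |q v×B|, i.e. E = vB.
v = E/B = 7.5×10⁴/0.44 = 1.7×10⁵ m/s.
The result is independent of the particle's charge and mass.

v = 1.7×10⁵ m/s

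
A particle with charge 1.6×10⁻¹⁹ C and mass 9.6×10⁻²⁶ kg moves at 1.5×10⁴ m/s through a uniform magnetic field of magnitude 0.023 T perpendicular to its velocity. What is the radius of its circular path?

The magnetic force provides the centripetal force: |q|vB = mv²/r.
r = mv/(|q|B) = (9.6×10⁻²⁶)(1.5×10⁴)/((1.6×10⁻¹⁹)(0.023)) ≈ 0.39 m.

r ≈ 0.39 m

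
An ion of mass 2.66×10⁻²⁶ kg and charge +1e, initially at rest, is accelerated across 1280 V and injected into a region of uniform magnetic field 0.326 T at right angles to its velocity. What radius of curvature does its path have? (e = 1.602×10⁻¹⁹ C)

Acceleration: |q|V = ½mv² ⇒ v = √(2|q|V/m) = √(2·1.602×10⁻¹⁹·1280/2.66×10⁻²⁶) ≈ 1.242×10⁵ m/s.
In the field: r = mv/(|q|B) = (2.66×10⁻²⁶)(1.242×10⁵)/((1.602×10⁻¹⁹)(0.326)) ≈ 0.0632 m.

r ≈ 0.0632 m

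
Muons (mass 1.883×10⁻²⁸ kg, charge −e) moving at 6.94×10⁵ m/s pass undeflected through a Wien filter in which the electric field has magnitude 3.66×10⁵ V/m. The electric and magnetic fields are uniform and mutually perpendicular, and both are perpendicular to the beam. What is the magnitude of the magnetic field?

B = 0.527 T

Balance of forces in the selector: qE = qvB ⇒ B = E/v.
B = 3.66×10⁵/6.94×10⁵ = 0.527 T.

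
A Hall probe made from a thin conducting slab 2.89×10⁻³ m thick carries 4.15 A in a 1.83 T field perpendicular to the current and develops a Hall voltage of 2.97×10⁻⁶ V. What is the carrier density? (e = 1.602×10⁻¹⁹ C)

From V_H = IB/(n e t), n = IB/(V_H e t).
n = (4.15)(1.83)/((2.97×10⁻⁶)(1.602×10⁻¹⁹)(2.89×10⁻³)) ≈ 5.52×10²⁷ m⁻³.

n ≈ 5.52×10²⁷ m⁻³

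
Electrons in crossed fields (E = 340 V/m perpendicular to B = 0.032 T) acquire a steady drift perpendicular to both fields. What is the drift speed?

v_d ≈ 1.1×10⁴ m/s

In crossed fields the guiding centre drifts at v_d = |E×B|/B² = E/B, independent of charge and mass.
v_d = 340/0.032 = 1.1×10⁴ m/s.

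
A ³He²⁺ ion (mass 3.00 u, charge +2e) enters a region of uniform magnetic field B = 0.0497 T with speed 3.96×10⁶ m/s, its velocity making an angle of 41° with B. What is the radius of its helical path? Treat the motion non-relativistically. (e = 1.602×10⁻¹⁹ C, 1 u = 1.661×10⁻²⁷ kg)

v⊥ = v sinθ = 3.96×10⁶·sin41° ≈ 2.598×10⁶ m/s.
r = m v⊥/(|q|B) = (4.983×10⁻²⁷)(2.598×10⁶)/((3.204×10⁻¹⁹)(0.0497)) ≈ 0.813 m.

r ≈ 0.813 m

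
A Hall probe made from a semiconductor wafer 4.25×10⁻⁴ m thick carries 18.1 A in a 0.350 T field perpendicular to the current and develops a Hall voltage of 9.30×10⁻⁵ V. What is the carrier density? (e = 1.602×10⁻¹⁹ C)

From V_H = IB/(n e t), n = IB/(V_H e t).
n = (18.1)(0.350)/((9.30×10⁻⁵)(1.602×10⁻¹⁹)(4.25×10⁻⁴)) ≈ 1.00×10²⁷ m⁻³.

n ≈ 1.00×10²⁷ m⁻³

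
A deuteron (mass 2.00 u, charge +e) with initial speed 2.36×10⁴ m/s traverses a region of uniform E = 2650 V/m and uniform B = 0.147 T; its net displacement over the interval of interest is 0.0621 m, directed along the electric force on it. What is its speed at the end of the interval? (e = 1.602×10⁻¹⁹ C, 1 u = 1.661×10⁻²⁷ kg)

v_f ≈ 1.28×10⁵ m/s

B does no work; ΔKE = |q|E d.
½mv_f² = ½mv₀² + |q|Ed = ½(3.322×10⁻²⁷)(2.36×10⁴)² + (1.602×10⁻¹⁹)(2650)(0.0621) ≈ 9.251×10⁻¹⁹ J + 2.636×10⁻¹⁷ J ≈ 2.729×10⁻¹⁷ J.
v_f = √(2·2.729×10⁻¹⁷/3.322×10⁻²⁷) ≈ 1.28×10⁵ m/s.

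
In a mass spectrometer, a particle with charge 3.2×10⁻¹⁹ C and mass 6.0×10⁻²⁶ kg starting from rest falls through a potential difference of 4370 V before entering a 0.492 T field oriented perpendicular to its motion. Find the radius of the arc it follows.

Acceleration: |q|V = ½mv² ⇒ v = √(2|q|V/m) = √(2·3.2×10⁻¹⁹·4370/6.0×10⁻²⁶) ≈ 2.159×10⁵ m/s.
In the field: r = mv/(|q|B) = (6.0×10⁻²⁶)(2.159×10⁵)/((3.2×10⁻¹⁹)(0.492)) ≈ 0.0823 m.

r ≈ 0.0823 m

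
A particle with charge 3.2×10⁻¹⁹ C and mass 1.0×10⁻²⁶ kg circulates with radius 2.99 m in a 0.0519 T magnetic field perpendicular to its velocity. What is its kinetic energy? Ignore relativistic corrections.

v = |q|Br/m, then KE = ½mv² = (qBr)²/(2m).
v = (3.2×10⁻¹⁹)(0.0519)(2.99)/1.0×10⁻²⁶ ≈ 4.966×10⁶ m/s.
KE = ½(1.0×10⁻²⁶)(4.966×10⁶)² ≈ 1.23×10⁻¹³ J.

KE ≈ 1.23×10⁻¹³ J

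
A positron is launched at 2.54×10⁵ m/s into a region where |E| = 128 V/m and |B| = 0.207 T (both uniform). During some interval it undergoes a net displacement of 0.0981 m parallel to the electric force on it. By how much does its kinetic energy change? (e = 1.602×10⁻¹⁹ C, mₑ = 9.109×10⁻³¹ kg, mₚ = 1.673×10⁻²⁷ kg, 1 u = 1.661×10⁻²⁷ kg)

The magnetic force is always ⟂ v and does no work; only the electric force changes KE.
ΔKE = F_E · d = |q|E d = (1.602×10⁻¹⁹)(128)(0.0981) ≈ 2.01×10⁻¹⁸ J.

ΔKE ≈ 2.01×10⁻¹⁸ J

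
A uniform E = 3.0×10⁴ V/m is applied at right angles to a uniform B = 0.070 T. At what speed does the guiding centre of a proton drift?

v_d ≈ 4.3×10⁵ m/s

The E×B drift speed is v_d = E/B.
v_d = 3.0×10⁴/0.070 = 4.3×10⁵ m/s.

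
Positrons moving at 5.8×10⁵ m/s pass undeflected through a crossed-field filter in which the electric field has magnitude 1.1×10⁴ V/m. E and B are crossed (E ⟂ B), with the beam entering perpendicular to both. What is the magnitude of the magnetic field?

Balance of forces in the selector: qE = qvB ⇒ B = E/v.
B = 1.1×10⁴/5.8×10⁵ = 0.019 T.

B = 0.019 T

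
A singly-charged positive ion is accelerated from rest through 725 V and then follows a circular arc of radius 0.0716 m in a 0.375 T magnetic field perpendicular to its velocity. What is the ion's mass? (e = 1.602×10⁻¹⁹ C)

m ≈ 7.96×10⁻²⁶ kg

Combine |q|V = ½mv² and r = mv/(|q|B): eliminate v to get m = qB²r²/(2V).
m = (1.602×10⁻¹⁹)(0.375)²(0.0716)²/(2·725) ≈ 7.96×10⁻²⁶ kg.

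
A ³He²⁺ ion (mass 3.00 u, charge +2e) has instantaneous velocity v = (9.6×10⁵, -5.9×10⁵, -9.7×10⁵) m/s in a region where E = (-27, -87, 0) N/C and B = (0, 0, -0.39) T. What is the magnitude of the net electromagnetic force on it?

v×B = (2.30×10⁵, 3.74×10⁵, 0) N/C.
E + v×B = (2.30×10⁵, 3.74×10⁵, 0) N/C.
F = q(E + v×B) = (3.204×10⁻¹⁹ C)·(2.30×10⁵, 3.74×10⁵, 0) = (7.37×10⁻¹⁴, 1.20×10⁻¹³, 0) N.
|F| = 1.41×10⁻¹³ N.

|F| ≈ 1.41×10⁻¹³ N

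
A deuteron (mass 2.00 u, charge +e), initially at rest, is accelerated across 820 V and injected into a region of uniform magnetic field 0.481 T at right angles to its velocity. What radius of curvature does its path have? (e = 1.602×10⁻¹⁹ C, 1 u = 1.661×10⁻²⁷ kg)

r ≈ 0.0121 m

Acceleration: |q|V = ½mv² ⇒ v = √(2|q|V/m) = √(2·1.602×10⁻¹⁹·820/3.322×10⁻²⁷) ≈ 2.812×10⁵ m/s.
In the field: r = mv/(|q|B) = (3.322×10⁻²⁷)(2.812×10⁵)/((1.602×10⁻¹⁹)(0.481)) ≈ 0.0121 m.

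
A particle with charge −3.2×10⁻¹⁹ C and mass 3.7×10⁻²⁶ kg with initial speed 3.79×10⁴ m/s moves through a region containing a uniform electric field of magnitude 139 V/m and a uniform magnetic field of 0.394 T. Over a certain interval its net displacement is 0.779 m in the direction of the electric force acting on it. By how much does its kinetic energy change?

The magnetic force is always ⟂ v and does no work; only the electric force changes KE.
ΔKE = F_E · d = |q|E d = (3.2×10⁻¹⁹)(139)(0.779) ≈ 3.46×10⁻¹⁷ J.

ΔKE ≈ 3.46×10⁻¹⁷ J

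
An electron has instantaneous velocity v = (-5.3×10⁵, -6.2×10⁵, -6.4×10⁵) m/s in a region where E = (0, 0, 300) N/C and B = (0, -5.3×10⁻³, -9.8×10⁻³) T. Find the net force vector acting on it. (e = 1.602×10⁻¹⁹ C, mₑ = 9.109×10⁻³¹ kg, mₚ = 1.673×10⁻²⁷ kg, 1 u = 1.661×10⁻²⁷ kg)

v×B = (2680, -5190, 2810) N/C.
E + v×B = (2680, -5190, 3110) N/C.
F = q(E + v×B) = (−1.602×10⁻¹⁹ C)·(2680, -5190, 3110) = (-4.30×10⁻¹⁶, 8.32×10⁻¹⁶, -4.98×10⁻¹⁶) N.

F ≈ (-4.30×10⁻¹⁶, 8.32×10⁻¹⁶, -4.98×10⁻¹⁶) N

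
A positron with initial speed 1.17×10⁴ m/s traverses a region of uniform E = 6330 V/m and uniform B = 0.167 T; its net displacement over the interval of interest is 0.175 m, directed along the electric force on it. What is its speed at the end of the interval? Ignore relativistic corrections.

B does no work; ΔKE = |q|E d.
½mv_f² = ½mv₀² + |q|Ed = ½(9.109×10⁻³¹)(1.17×10⁴)² + (1.602×10⁻¹⁹)(6330)(0.175) ≈ 6.235×10⁻²³ J + 1.775×10⁻¹⁶ J ≈ 1.775×10⁻¹⁶ J.
v_f = √(2·1.775×10⁻¹⁶/9.109×10⁻³¹) ≈ 1.97×10⁷ m/s.

v_f ≈ 1.97×10⁷ m/s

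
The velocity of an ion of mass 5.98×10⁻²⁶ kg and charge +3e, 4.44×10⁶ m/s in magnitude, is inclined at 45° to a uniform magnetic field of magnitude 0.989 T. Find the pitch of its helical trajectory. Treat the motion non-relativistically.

p ≈ 2.48 m

v∥ = v cosθ = 4.44×10⁶·cos45° ≈ 3.140×10⁶ m/s.
T = 2πm/(|q|B) = 2π(5.98×10⁻²⁶)/((4.806×10⁻¹⁹)(0.989)) ≈ 7.905×10⁻⁷ s.
pitch = v∥ T = (3.140×10⁶)(7.905×10⁻⁷) ≈ 2.48 m.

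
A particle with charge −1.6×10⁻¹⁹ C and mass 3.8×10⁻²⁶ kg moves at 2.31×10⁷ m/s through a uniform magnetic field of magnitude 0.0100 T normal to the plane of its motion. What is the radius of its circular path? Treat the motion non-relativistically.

r ≈ 549 m

The magnetic force provides the centripetal force: |q|vB = mv²/r.
r = mv/(|q|B) = (3.8×10⁻²⁶)(2.31×10⁷)/((1.6×10⁻¹⁹)(0.0100)) ≈ 549 m.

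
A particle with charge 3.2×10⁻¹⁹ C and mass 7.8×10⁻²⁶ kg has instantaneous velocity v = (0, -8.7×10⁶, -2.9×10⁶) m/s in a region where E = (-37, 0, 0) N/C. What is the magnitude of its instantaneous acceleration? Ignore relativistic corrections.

|a| ≈ 1.52×10⁸ m/s²

Only an electric field acts, so F = qE = (3.2×10⁻¹⁹ C)·(-37.0, 0, 0) = (-1.18×10⁻¹⁷, 0, 0) N.
|a| = |F|/m = 1.184×10⁻¹⁷/7.8×10⁻²⁶ ≈ 1.52×10⁸ m/s².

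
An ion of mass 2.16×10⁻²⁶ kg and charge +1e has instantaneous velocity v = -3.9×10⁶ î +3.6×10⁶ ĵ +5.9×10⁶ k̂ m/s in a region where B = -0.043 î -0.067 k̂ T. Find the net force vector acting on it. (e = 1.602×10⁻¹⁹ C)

v×B = (-2.41×10⁵, -5.15×10⁵, 1.55×10⁵) N/C.
F = q v×B = (1.602×10⁻¹⁹ C)·(-2.41×10⁵, -5.15×10⁵, 1.55×10⁵) = (-3.86×10⁻¹⁴, -8.25×10⁻¹⁴, 2.48×10⁻¹⁴) N.

F ≈ (-3.86×10⁻¹⁴, -8.25×10⁻¹⁴, 2.48×10⁻¹⁴) N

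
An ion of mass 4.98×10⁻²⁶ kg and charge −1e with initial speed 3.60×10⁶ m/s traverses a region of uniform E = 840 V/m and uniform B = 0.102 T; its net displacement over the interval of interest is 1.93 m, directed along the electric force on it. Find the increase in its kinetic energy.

The magnetic force is always ⟂ v and does no work; only the electric force changes KE.
ΔKE = F_E · d = |q|E d = (1.602×10⁻¹⁹)(840)(1.93) ≈ 2.60×10⁻¹⁶ J.

ΔKE ≈ 2.60×10⁻¹⁶ J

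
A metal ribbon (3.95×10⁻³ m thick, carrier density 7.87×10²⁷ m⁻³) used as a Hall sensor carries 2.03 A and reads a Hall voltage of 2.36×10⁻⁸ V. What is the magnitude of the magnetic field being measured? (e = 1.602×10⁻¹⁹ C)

B ≈ 0.0579 T

From V_H = IB/(n e t), B = V_H n e t / I.
B = (2.36×10⁻⁸)(7.87×10²⁷)(1.602×10⁻¹⁹)(3.95×10⁻³)/2.03 ≈ 0.0579 T.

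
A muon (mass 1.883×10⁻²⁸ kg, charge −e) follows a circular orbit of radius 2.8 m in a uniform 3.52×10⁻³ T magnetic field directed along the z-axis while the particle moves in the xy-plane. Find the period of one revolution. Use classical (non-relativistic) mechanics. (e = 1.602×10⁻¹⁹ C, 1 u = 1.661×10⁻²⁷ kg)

The cyclotron period depends only on m, q, B: T = 2πm/(|q|B).
T = 2π(1.883×10⁻²⁸)/((1.602×10⁻¹⁹)(3.52×10⁻³)) ≈ 2.10×10⁻⁶ s.

T ≈ 2.10×10⁻⁶ s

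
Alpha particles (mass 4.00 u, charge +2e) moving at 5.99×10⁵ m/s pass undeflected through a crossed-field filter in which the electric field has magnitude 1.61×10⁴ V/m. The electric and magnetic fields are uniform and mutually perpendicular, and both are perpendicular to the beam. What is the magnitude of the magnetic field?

Balance of forces in the selector: qE = qvB ⇒ B = E/v.
B = 1.61×10⁴/5.99×10⁵ = 0.0269 T.

B = 0.0269 T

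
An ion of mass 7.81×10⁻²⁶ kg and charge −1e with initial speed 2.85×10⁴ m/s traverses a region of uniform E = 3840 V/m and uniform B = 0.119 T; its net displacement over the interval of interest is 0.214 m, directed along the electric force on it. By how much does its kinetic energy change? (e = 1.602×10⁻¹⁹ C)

ΔKE ≈ 1.32×10⁻¹⁶ J

The magnetic force is always ⟂ v and does no work; only the electric force changes KE.
ΔKE = F_E · d = |q|E d = (1.602×10⁻¹⁹)(3840)(0.214) ≈ 1.32×10⁻¹⁶ J.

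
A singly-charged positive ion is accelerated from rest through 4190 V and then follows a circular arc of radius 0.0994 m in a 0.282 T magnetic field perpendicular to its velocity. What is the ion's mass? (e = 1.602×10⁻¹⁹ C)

Combine |q|V = ½mv² and r = mv/(|q|B): eliminate v to get m = qB²r²/(2V).
m = (1.602×10⁻¹⁹)(0.282)²(0.0994)²/(2·4190) ≈ 1.50×10⁻²⁶ kg.

m ≈ 1.50×10⁻²⁶ kg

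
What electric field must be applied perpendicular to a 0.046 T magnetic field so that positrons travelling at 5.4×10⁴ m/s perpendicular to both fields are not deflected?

For straight-line motion qE = qvB, so E = vB.
E = 5.4×10⁴ × 0.046 = 2500 V/m.

E = 2500 V/m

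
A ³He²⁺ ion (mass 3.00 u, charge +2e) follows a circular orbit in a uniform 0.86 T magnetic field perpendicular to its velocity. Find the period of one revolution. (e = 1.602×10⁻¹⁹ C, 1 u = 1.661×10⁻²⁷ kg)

The cyclotron period depends only on m, q, B: T = 2πm/(|q|B).
T = 2π(4.983×10⁻²⁷)/((3.204×10⁻¹⁹)(0.86)) ≈ 1.1×10⁻⁷ s.

T ≈ 1.1×10⁻⁷ s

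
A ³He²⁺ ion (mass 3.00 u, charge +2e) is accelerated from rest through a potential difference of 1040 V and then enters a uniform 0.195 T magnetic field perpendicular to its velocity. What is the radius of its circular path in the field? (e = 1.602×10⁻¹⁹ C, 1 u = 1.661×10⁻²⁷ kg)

Acceleration: |q|V = ½mv² ⇒ v = √(2|q|V/m) = √(2·3.204×10⁻¹⁹·1040/4.983×10⁻²⁷) ≈ 3.657×10⁵ m/s.
In the field: r = mv/(|q|B) = (4.983×10⁻²⁷)(3.657×10⁵)/((3.204×10⁻¹⁹)(0.195)) ≈ 0.0292 m.

r ≈ 0.0292 m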